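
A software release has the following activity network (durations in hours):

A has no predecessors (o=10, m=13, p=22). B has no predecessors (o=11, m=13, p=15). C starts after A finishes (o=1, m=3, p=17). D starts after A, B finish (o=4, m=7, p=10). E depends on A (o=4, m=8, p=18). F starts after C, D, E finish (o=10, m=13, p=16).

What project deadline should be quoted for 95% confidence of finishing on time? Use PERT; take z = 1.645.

te_A = (10 + 4·13 + 22)/6 = 84/6 = 14; σ²_A = ((22−10)/6)² = 4.000
te_B = (11 + 4·13 + 15)/6 = 78/6 = 13; σ²_B = ((15−11)/6)² = 0.444
te_C = (1 + 4·3 + 17)/6 = 30/6 = 5; σ²_C = ((17−1)/6)² = 7.111
te_D = (4 + 4·7 + 10)/6 = 42/6 = 7; σ²_D = ((10−4)/6)² = 1.000
te_E = (4 + 4·8 + 18)/6 = 54/6 = 9; σ²_E = ((18−4)/6)² = 5.444
te_F = (10 + 4·13 + 16)/6 = 78/6 = 13; σ²_F = ((16−10)/6)² = 1.000

Forward pass:
ES_A = 0; EF_A = 14
ES_B = 0; EF_B = 13
ES_C = 14; EF_C = 14+5 = 19
ES_D = max(EF_A=14, EF_B=13) = 14; EF_D = 14+7 = 21
ES_E = 14; EF_E = 14+9 = 23
ES_F = max(EF_C=19, EF_D=21, EF_E=23) = 23; EF_F = 23+13 = 36
Expected project duration μ = 36 hours. Critical path: A → E → F.

Variance along critical path = 4.000 + 5.444 + 1.000 = 10.444; σ = 3.232 hours.
D = μ + z·σ = 36 + 1.645·3.232 = 41.3 hours

41.3 hours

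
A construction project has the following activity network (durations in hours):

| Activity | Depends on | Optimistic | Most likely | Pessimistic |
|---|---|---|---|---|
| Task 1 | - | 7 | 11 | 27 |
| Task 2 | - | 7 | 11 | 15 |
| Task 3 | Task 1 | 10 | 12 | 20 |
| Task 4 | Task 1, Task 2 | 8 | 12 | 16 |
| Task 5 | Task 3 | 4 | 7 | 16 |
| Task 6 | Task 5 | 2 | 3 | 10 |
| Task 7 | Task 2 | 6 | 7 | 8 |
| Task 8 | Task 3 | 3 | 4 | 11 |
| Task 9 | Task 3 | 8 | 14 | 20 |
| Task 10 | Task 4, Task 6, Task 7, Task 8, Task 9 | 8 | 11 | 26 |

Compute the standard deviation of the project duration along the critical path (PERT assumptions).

5.19 hours

te_Task 1 = (7 + 4·11 + 27)/6 = 78/6 = 13; σ²_Task 1 = ((27−7)/6)² = 11.111
te_Task 2 = (7 + 4·11 + 15)/6 = 66/6 = 11; σ²_Task 2 = ((15−7)/6)² = 1.778
te_Task 3 = (10 + 4·12 + 20)/6 = 78/6 = 13; σ²_Task 3 = ((20−10)/6)² = 2.778
te_Task 4 = (8 + 4·12 + 16)/6 = 72/6 = 12; σ²_Task 4 = ((16−8)/6)² = 1.778
te_Task 5 = (4 + 4·7 + 16)/6 = 48/6 = 8; σ²_Task 5 = ((16−4)/6)² = 4.000
te_Task 6 = (2 + 4·3 + 10)/6 = 24/6 = 4; σ²_Task 6 = ((10−2)/6)² = 1.778
te_Task 7 = (6 + 4·7 + 8)/6 = 42/6 = 7; σ²_Task 7 = ((8−6)/6)² = 0.111
te_Task 8 = (3 + 4·4 + 11)/6 = 30/6 = 5; σ²_Task 8 = ((11−3)/6)² = 1.778
te_Task 9 = (8 + 4·14 + 20)/6 = 84/6 = 14; σ²_Task 9 = ((20−8)/6)² = 4.000
te_Task 10 = (8 + 4·11 + 26)/6 = 78/6 = 13; σ²_Task 10 = ((26−8)/6)² = 9.000

Forward pass:
ES_Task 1 = 0; EF_Task 1 = 13
ES_Task 2 = 0; EF_Task 2 = 11
ES_Task 3 = 13; EF_Task 3 = 13+13 = 26
ES_Task 4 = max(EF_Task 1=13, EF_Task 2=11) = 13; EF_Task 4 = 13+12 = 25
ES_Task 5 = 26; EF_Task 5 = 26+8 = 34
ES_Task 6 = 34; EF_Task 6 = 34+4 = 38
ES_Task 7 = 11; EF_Task 7 = 11+7 = 18
ES_Task 8 = 26; EF_Task 8 = 26+5 = 31
ES_Task 9 = 26; EF_Task 9 = 26+14 = 40
ES_Task 10 = max(EF_Task 4=25, EF_Task 6=38, EF_Task 7=18, EF_Task 8=31, EF_Task 9=40) = 40; EF_Task 10 = 40+13 = 53
Expected project duration μ = 53 hours. Critical path: Task 1 → Task 3 → Task 9 → Task 10.

Variance along critical path = 11.111 + 2.778 + 4.000 + 9.000 = 26.889
σ = √26.889 = 5.185 hours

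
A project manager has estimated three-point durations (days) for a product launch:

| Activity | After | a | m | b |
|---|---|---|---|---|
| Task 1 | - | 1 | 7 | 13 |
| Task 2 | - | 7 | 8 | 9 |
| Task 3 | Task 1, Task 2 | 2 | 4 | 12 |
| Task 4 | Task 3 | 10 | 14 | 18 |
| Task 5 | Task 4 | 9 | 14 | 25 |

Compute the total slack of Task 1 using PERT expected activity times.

1 days

te_Task 1 = (1 + 4·7 + 13)/6 = 42/6 = 7
te_Task 2 = (7 + 4·8 + 9)/6 = 48/6 = 8
te_Task 3 = (2 + 4·4 + 12)/6 = 30/6 = 5
te_Task 4 = (10 + 4·14 + 18)/6 = 84/6 = 14
te_Task 5 = (9 + 4·14 + 25)/6 = 90/6 = 15

Forward pass:
ES_Task 1 = 0; EF_Task 1 = 7
ES_Task 2 = 0; EF_Task 2 = 8
ES_Task 3 = max(EF_Task 1=7, EF_Task 2=8) = 8; EF_Task 3 = 8+5 = 13
ES_Task 4 = 13; EF_Task 4 = 13+14 = 27
ES_Task 5 = 27; EF_Task 5 = 27+15 = 42
Expected project duration μ = 42 days. Critical path: Task 2 → Task 3 → Task 4 → Task 5.

Backward pass:
LF_Task 5 = 42; LS_Task 5 = 42−15 = 27
LF_Task 4 = LS_Task 5 = 27; LS_Task 4 = 27−14 = 13
LF_Task 3 = LS_Task 4 = 13; LS_Task 3 = 13−5 = 8
LF_Task 2 = LS_Task 3 = 8; LS_Task 2 = 8−8 = 0
LF_Task 1 = LS_Task 3 = 8; LS_Task 1 = 8−7 = 1
Slack_Task 1 = LS_Task 1 − ES_Task 1 = 1 − 0 = 1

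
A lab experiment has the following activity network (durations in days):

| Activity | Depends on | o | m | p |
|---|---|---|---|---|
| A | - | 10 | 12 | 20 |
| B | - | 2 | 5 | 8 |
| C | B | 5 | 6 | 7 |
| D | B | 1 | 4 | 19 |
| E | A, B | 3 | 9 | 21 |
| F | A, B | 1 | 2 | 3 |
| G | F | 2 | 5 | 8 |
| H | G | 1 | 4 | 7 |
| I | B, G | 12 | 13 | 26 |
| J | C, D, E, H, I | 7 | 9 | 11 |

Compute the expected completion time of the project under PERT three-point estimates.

te_A = (10 + 4·12 + 20)/6 = 78/6 = 13
te_B = (2 + 4·5 + 8)/6 = 30/6 = 5
te_C = (5 + 4·6 + 7)/6 = 36/6 = 6
te_D = (1 + 4·4 + 19)/6 = 36/6 = 6
te_E = (3 + 4·9 + 21)/6 = 60/6 = 10
te_F = (1 + 4·2 + 3)/6 = 12/6 = 2
te_G = (2 + 4·5 + 8)/6 = 30/6 = 5
te_H = (1 + 4·4 + 7)/6 = 24/6 = 4
te_I = (12 + 4·13 + 26)/6 = 90/6 = 15
te_J = (7 + 4·9 + 11)/6 = 54/6 = 9

Forward pass:
ES_A = 0; EF_A = 13
ES_B = 0; EF_B = 5
ES_C = 5; EF_C = 5+6 = 11
ES_D = 5; EF_D = 5+6 = 11
ES_E = max(EF_A=13, EF_B=5) = 13; EF_E = 13+10 = 23
ES_F = max(EF_A=13, EF_B=5) = 13; EF_F = 13+2 = 15
ES_G = 15; EF_G = 15+5 = 20
ES_H = 20; EF_H = 20+4 = 24
ES_I = max(EF_B=5, EF_G=20) = 20; EF_I = 20+15 = 35
ES_J = max(EF_C=11, EF_D=11, EF_E=23, EF_H=24, EF_I=35) = 35; EF_J = 35+9 = 44
Expected project duration μ = 44 days. Critical path: A → F → G → I → J.

44 days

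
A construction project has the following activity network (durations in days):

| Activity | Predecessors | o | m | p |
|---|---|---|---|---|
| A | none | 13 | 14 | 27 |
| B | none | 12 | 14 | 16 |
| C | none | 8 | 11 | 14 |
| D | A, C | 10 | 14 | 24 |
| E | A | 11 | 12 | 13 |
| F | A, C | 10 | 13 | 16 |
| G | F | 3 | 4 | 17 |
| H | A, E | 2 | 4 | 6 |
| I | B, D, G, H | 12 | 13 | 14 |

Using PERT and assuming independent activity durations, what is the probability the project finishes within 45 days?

te_A = (13 + 4·14 + 27)/6 = 96/6 = 16; σ²_A = ((27−13)/6)² = 5.444
te_B = (12 + 4·14 + 16)/6 = 84/6 = 14; σ²_B = ((16−12)/6)² = 0.444
te_C = (8 + 4·11 + 14)/6 = 66/6 = 11; σ²_C = ((14−8)/6)² = 1.000
te_D = (10 + 4·14 + 24)/6 = 90/6 = 15; σ²_D = ((24−10)/6)² = 5.444
te_E = (11 + 4·12 + 13)/6 = 72/6 = 12; σ²_E = ((13−11)/6)² = 0.111
te_F = (10 + 4·13 + 16)/6 = 78/6 = 13; σ²_F = ((16−10)/6)² = 1.000
te_G = (3 + 4·4 + 17)/6 = 36/6 = 6; σ²_G = ((17−3)/6)² = 5.444
te_H = (2 + 4·4 + 6)/6 = 24/6 = 4; σ²_H = ((6−2)/6)² = 0.444
te_I = (12 + 4·13 + 14)/6 = 78/6 = 13; σ²_I = ((14−12)/6)² = 0.111

Forward pass:
ES_A = 0; EF_A = 16
ES_B = 0; EF_B = 14
ES_C = 0; EF_C = 11
ES_D = max(EF_A=16, EF_C=11) = 16; EF_D = 16+15 = 31
ES_E = 16; EF_E = 16+12 = 28
ES_F = max(EF_A=16, EF_C=11) = 16; EF_F = 16+13 = 29
ES_G = 29; EF_G = 29+6 = 35
ES_H = max(EF_A=16, EF_E=28) = 28; EF_H = 28+4 = 32
ES_I = max(EF_B=14, EF_D=31, EF_G=35, EF_H=32) = 35; EF_I = 35+13 = 48
Expected project duration μ = 48 days. Critical path: A → F → G → I.

Variance along critical path = 5.444 + 1.000 + 5.444 + 0.111 = 12.000; σ = √12.000 = 3.464 days.
Z = (45 − 48) / 3.464 = -0.866
P(T ≤ 45) = Φ(-0.866) ≈ 0.193

0.193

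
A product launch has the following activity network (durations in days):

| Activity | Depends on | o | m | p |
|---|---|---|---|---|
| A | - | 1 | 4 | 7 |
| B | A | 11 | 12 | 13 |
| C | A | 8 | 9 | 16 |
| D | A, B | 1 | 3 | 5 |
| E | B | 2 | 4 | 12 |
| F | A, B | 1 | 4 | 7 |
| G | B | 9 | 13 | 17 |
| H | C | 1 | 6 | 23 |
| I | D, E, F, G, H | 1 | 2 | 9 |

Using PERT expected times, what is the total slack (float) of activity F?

te_A = (1 + 4·4 + 7)/6 = 24/6 = 4
te_B = (11 + 4·12 + 13)/6 = 72/6 = 12
te_C = (8 + 4·9 + 16)/6 = 60/6 = 10
te_D = (1 + 4·3 + 5)/6 = 18/6 = 3
te_E = (2 + 4·4 + 12)/6 = 30/6 = 5
te_F = (1 + 4·4 + 7)/6 = 24/6 = 4
te_G = (9 + 4·13 + 17)/6 = 78/6 = 13
te_H = (1 + 4·6 + 23)/6 = 48/6 = 8
te_I = (1 + 4·2 + 9)/6 = 18/6 = 3

Forward pass:
ES_A = 0; EF_A = 4
ES_B = 4; EF_B = 4+12 = 16
ES_C = 4; EF_C = 4+10 = 14
ES_D = max(EF_A=4, EF_B=16) = 16; EF_D = 16+3 = 19
ES_E = 16; EF_E = 16+5 = 21
ES_F = max(EF_A=4, EF_B=16) = 16; EF_F = 16+4 = 20
ES_G = 16; EF_G = 16+13 = 29
ES_H = 14; EF_H = 14+8 = 22
ES_I = max(EF_D=19, EF_E=21, EF_F=20, EF_G=29, EF_H=22) = 29; EF_I = 29+3 = 32
Expected project duration μ = 32 days. Critical path: A → B → G → I.

Backward pass:
LF_I = 32; LS_I = 32−3 = 29
LF_H = LS_I = 29; LS_H = 29−8 = 21
LF_G = LS_I = 29; LS_G = 29−13 = 16
LF_F = LS_I = 29; LS_F = 29−4 = 25
LF_E = LS_I = 29; LS_E = 29−5 = 24
LF_D = LS_I = 29; LS_D = 29−3 = 26
LF_C = LS_H = 21; LS_C = 21−10 = 11
LF_B = min(LS_D=26, LS_E=24, LS_F=25, LS_G=16) = 16; LS_B = 16−12 = 4
LF_A = min(LS_B=4, LS_C=11, LS_D=26, LS_F=25) = 4; LS_A = 4−4 = 0
Slack_F = LS_F − ES_F = 25 − 16 = 9

9 days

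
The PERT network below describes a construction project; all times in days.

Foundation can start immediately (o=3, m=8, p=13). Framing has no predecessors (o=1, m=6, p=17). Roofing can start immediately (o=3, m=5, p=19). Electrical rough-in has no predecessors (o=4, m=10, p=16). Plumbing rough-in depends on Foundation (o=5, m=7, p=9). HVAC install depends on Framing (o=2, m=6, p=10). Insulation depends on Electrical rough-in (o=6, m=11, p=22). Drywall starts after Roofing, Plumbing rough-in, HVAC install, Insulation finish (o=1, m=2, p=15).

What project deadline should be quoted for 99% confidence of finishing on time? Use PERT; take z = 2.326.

te_Foundation = (3 + 4·8 + 13)/6 = 48/6 = 8; σ²_Foundation = ((13−3)/6)² = 2.778
te_Framing = (1 + 4·6 + 17)/6 = 42/6 = 7; σ²_Framing = ((17−1)/6)² = 7.111
te_Roofing = (3 + 4·5 + 19)/6 = 42/6 = 7; σ²_Roofing = ((19−3)/6)² = 7.111
te_Electrical rough-in = (4 + 4·10 + 16)/6 = 60/6 = 10; σ²_Electrical rough-in = ((16−4)/6)² = 4.000
te_Plumbing rough-in = (5 + 4·7 + 9)/6 = 42/6 = 7; σ²_Plumbing rough-in = ((9−5)/6)² = 0.444
te_HVAC install = (2 + 4·6 + 10)/6 = 36/6 = 6; σ²_HVAC install = ((10−2)/6)² = 1.778
te_Insulation = (6 + 4·11 + 22)/6 = 72/6 = 12; σ²_Insulation = ((22−6)/6)² = 7.111
te_Drywall = (1 + 4·2 + 15)/6 = 24/6 = 4; σ²_Drywall = ((15−1)/6)² = 5.444

Forward pass:
ES_Foundation = 0; EF_Foundation = 8
ES_Framing = 0; EF_Framing = 7
ES_Roofing = 0; EF_Roofing = 7
ES_Electrical rough-in = 0; EF_Electrical rough-in = 10
ES_Plumbing rough-in = 8; EF_Plumbing rough-in = 8+7 = 15
ES_HVAC install = 7; EF_HVAC install = 7+6 = 13
ES_Insulation = 10; EF_Insulation = 10+12 = 22
ES_Drywall = max(EF_Roofing=7, EF_Plumbing rough-in=15, EF_HVAC install=13, EF_Insulation=22) = 22; EF_Drywall = 22+4 = 26
Expected project duration μ = 26 days. Critical path: Electrical rough-in → Insulation → Drywall.

Variance along critical path = 4.000 + 7.111 + 5.444 = 16.556; σ = 4.069 days.
D = μ + z·σ = 26 + 2.326·4.069 = 35.5 days

35.5 days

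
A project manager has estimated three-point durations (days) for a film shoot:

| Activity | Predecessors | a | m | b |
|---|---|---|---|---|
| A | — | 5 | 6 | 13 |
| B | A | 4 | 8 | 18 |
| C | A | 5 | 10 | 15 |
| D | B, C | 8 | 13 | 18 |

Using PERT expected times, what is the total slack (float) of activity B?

te_A = (5 + 4·6 + 13)/6 = 42/6 = 7
te_B = (4 + 4·8 + 18)/6 = 54/6 = 9
te_C = (5 + 4·10 + 15)/6 = 60/6 = 10
te_D = (8 + 4·13 + 18)/6 = 78/6 = 13

Forward pass:
ES_A = 0; EF_A = 7
ES_B = 7; EF_B = 7+9 = 16
ES_C = 7; EF_C = 7+10 = 17
ES_D = max(EF_B=16, EF_C=17) = 17; EF_D = 17+13 = 30
Expected project duration μ = 30 days. Critical path: A → C → D.

Backward pass:
LF_D = 30; LS_D = 30−13 = 17
LF_C = LS_D = 17; LS_C = 17−10 = 7
LF_B = LS_D = 17; LS_B = 17−9 = 8
LF_A = min(LS_B=8, LS_C=7) = 7; LS_A = 7−7 = 0
Slack_B = LS_B − ES_B = 8 − 7 = 1

1 days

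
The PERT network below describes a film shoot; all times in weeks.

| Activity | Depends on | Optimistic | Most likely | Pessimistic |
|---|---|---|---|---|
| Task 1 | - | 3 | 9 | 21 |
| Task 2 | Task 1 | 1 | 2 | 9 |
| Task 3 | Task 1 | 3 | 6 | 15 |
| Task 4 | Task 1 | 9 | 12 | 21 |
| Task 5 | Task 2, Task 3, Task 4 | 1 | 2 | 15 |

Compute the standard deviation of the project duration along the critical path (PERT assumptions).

te_Task 1 = (3 + 4·9 + 21)/6 = 60/6 = 10; σ²_Task 1 = ((21−3)/6)² = 9.000
te_Task 2 = (1 + 4·2 + 9)/6 = 18/6 = 3; σ²_Task 2 = ((9−1)/6)² = 1.778
te_Task 3 = (3 + 4·6 + 15)/6 = 42/6 = 7; σ²_Task 3 = ((15−3)/6)² = 4.000
te_Task 4 = (9 + 4·12 + 21)/6 = 78/6 = 13; σ²_Task 4 = ((21−9)/6)² = 4.000
te_Task 5 = (1 + 4·2 + 15)/6 = 24/6 = 4; σ²_Task 5 = ((15−1)/6)² = 5.444

Forward pass:
ES_Task 1 = 0; EF_Task 1 = 10
ES_Task 2 = 10; EF_Task 2 = 10+3 = 13
ES_Task 3 = 10; EF_Task 3 = 10+7 = 17
ES_Task 4 = 10; EF_Task 4 = 10+13 = 23
ES_Task 5 = max(EF_Task 2=13, EF_Task 3=17, EF_Task 4=23) = 23; EF_Task 5 = 23+4 = 27
Expected project duration μ = 27 weeks. Critical path: Task 1 → Task 4 → Task 5.

Variance along critical path = 9.000 + 4.000 + 5.444 = 18.444
σ = √18.444 = 4.295 weeks

4.29 weeks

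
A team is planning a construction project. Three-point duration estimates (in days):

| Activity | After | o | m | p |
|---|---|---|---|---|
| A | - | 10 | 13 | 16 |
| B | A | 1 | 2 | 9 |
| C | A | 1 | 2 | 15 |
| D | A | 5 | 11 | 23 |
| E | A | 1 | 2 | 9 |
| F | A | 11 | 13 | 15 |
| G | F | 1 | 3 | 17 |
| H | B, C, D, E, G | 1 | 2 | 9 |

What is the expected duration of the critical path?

34 days

te_A = (10 + 4·13 + 16)/6 = 78/6 = 13
te_B = (1 + 4·2 + 9)/6 = 18/6 = 3
te_C = (1 + 4·2 + 15)/6 = 24/6 = 4
te_D = (5 + 4·11 + 23)/6 = 72/6 = 12
te_E = (1 + 4·2 + 9)/6 = 18/6 = 3
te_F = (11 + 4·13 + 15)/6 = 78/6 = 13
te_G = (1 + 4·3 + 17)/6 = 30/6 = 5
te_H = (1 + 4·2 + 9)/6 = 18/6 = 3

Forward pass:
ES_A = 0; EF_A = 13
ES_B = 13; EF_B = 13+3 = 16
ES_C = 13; EF_C = 13+4 = 17
ES_D = 13; EF_D = 13+12 = 25
ES_E = 13; EF_E = 13+3 = 16
ES_F = 13; EF_F = 13+13 = 26
ES_G = 26; EF_G = 26+5 = 31
ES_H = max(EF_B=16, EF_C=17, EF_D=25, EF_E=16, EF_G=31) = 31; EF_H = 31+3 = 34
Expected project duration μ = 34 days. Critical path: A → F → G → H.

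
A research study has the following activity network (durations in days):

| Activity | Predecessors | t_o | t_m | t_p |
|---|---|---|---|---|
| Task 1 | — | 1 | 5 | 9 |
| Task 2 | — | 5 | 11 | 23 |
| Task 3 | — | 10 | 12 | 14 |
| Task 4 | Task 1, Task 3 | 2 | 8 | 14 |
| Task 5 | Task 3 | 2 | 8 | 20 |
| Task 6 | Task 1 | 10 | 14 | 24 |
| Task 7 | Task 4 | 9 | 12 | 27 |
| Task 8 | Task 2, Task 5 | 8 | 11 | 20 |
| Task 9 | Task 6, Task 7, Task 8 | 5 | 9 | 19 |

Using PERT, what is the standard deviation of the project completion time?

4.35 days

te_Task 1 = (1 + 4·5 + 9)/6 = 30/6 = 5; σ²_Task 1 = ((9−1)/6)² = 1.778
te_Task 2 = (5 + 4·11 + 23)/6 = 72/6 = 12; σ²_Task 2 = ((23−5)/6)² = 9.000
te_Task 3 = (10 + 4·12 + 14)/6 = 72/6 = 12; σ²_Task 3 = ((14−10)/6)² = 0.444
te_Task 4 = (2 + 4·8 + 14)/6 = 48/6 = 8; σ²_Task 4 = ((14−2)/6)² = 4.000
te_Task 5 = (2 + 4·8 + 20)/6 = 54/6 = 9; σ²_Task 5 = ((20−2)/6)² = 9.000
te_Task 6 = (10 + 4·14 + 24)/6 = 90/6 = 15; σ²_Task 6 = ((24−10)/6)² = 5.444
te_Task 7 = (9 + 4·12 + 27)/6 = 84/6 = 14; σ²_Task 7 = ((27−9)/6)² = 9.000
te_Task 8 = (8 + 4·11 + 20)/6 = 72/6 = 12; σ²_Task 8 = ((20−8)/6)² = 4.000
te_Task 9 = (5 + 4·9 + 19)/6 = 60/6 = 10; σ²_Task 9 = ((19−5)/6)² = 5.444

Forward pass:
ES_Task 1 = 0; EF_Task 1 = 5
ES_Task 2 = 0; EF_Task 2 = 12
ES_Task 3 = 0; EF_Task 3 = 12
ES_Task 4 = max(EF_Task 1=5, EF_Task 3=12) = 12; EF_Task 4 = 12+8 = 20
ES_Task 5 = 12; EF_Task 5 = 12+9 = 21
ES_Task 6 = 5; EF_Task 6 = 5+15 = 20
ES_Task 7 = 20; EF_Task 7 = 20+14 = 34
ES_Task 8 = max(EF_Task 2=12, EF_Task 5=21) = 21; EF_Task 8 = 21+12 = 33
ES_Task 9 = max(EF_Task 6=20, EF_Task 7=34, EF_Task 8=33) = 34; EF_Task 9 = 34+10 = 44
Expected project duration μ = 44 days. Critical path: Task 3 → Task 4 → Task 7 → Task 9.

Variance along critical path = 0.444 + 4.000 + 9.000 + 5.444 = 18.889
σ = √18.889 = 4.346 days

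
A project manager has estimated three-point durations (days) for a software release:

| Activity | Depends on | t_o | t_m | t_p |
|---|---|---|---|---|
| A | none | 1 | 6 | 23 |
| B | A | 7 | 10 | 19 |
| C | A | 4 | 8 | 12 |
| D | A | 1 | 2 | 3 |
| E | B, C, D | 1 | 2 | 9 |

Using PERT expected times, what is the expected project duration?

22 days

te_A = (1 + 4·6 + 23)/6 = 48/6 = 8
te_B = (7 + 4·10 + 19)/6 = 66/6 = 11
te_C = (4 + 4·8 + 12)/6 = 48/6 = 8
te_D = (1 + 4·2 + 3)/6 = 12/6 = 2
te_E = (1 + 4·2 + 9)/6 = 18/6 = 3

Forward pass:
ES_A = 0; EF_A = 8
ES_B = 8; EF_B = 8+11 = 19
ES_C = 8; EF_C = 8+8 = 16
ES_D = 8; EF_D = 8+2 = 10
ES_E = max(EF_B=19, EF_C=16, EF_D=10) = 19; EF_E = 19+3 = 22
Expected project duration μ = 22 days. Critical path: A → B → E.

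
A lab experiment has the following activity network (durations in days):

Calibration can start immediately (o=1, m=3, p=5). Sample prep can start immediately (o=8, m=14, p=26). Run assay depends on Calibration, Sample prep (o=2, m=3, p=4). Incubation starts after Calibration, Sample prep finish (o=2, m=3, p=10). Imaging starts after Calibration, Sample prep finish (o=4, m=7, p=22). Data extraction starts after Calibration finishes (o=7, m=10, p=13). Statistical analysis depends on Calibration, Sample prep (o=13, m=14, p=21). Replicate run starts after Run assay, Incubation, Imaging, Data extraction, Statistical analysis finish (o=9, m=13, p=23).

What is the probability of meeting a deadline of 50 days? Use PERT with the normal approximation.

0.932

te_Calibration = (1 + 4·3 + 5)/6 = 18/6 = 3; σ²_Calibration = ((5−1)/6)² = 0.444
te_Sample prep = (8 + 4·14 + 26)/6 = 90/6 = 15; σ²_Sample prep = ((26−8)/6)² = 9.000
te_Run assay = (2 + 4·3 + 4)/6 = 18/6 = 3; σ²_Run assay = ((4−2)/6)² = 0.111
te_Incubation = (2 + 4·3 + 10)/6 = 24/6 = 4; σ²_Incubation = ((10−2)/6)² = 1.778
te_Imaging = (4 + 4·7 + 22)/6 = 54/6 = 9; σ²_Imaging = ((22−4)/6)² = 9.000
te_Data extraction = (7 + 4·10 + 13)/6 = 60/6 = 10; σ²_Data extraction = ((13−7)/6)² = 1.000
te_Statistical analysis = (13 + 4·14 + 21)/6 = 90/6 = 15; σ²_Statistical analysis = ((21−13)/6)² = 1.778
te_Replicate run = (9 + 4·13 + 23)/6 = 84/6 = 14; σ²_Replicate run = ((23−9)/6)² = 5.444

Forward pass:
ES_Calibration = 0; EF_Calibration = 3
ES_Sample prep = 0; EF_Sample prep = 15
ES_Run assay = max(EF_Calibration=3, EF_Sample prep=15) = 15; EF_Run assay = 15+3 = 18
ES_Incubation = max(EF_Calibration=3, EF_Sample prep=15) = 15; EF_Incubation = 15+4 = 19
ES_Imaging = max(EF_Calibration=3, EF_Sample prep=15) = 15; EF_Imaging = 15+9 = 24
ES_Data extraction = 3; EF_Data extraction = 3+10 = 13
ES_Statistical analysis = max(EF_Calibration=3, EF_Sample prep=15) = 15; EF_Statistical analysis = 15+15 = 30
ES_Replicate run = max(EF_Run assay=18, EF_Incubation=19, EF_Imaging=24, EF_Data extraction=13, EF_Statistical analysis=30) = 30; EF_Replicate run = 30+14 = 44
Expected project duration μ = 44 days. Critical path: Sample prep → Statistical analysis → Replicate run.

Variance along critical path = 9.000 + 1.778 + 5.444 = 16.222; σ = √16.222 = 4.028 days.
Z = (50 − 44) / 4.028 = 1.490
P(T ≤ 50) = Φ(1.490) ≈ 0.932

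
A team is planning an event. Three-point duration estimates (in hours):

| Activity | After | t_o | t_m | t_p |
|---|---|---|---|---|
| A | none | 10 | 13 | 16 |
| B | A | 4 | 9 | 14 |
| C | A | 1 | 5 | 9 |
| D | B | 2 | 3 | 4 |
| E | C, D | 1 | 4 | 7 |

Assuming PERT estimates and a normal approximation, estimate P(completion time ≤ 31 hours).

te_A = (10 + 4·13 + 16)/6 = 78/6 = 13; σ²_A = ((16−10)/6)² = 1.000
te_B = (4 + 4·9 + 14)/6 = 54/6 = 9; σ²_B = ((14−4)/6)² = 2.778
te_C = (1 + 4·5 + 9)/6 = 30/6 = 5; σ²_C = ((9−1)/6)² = 1.778
te_D = (2 + 4·3 + 4)/6 = 18/6 = 3; σ²_D = ((4−2)/6)² = 0.111
te_E = (1 + 4·4 + 7)/6 = 24/6 = 4; σ²_E = ((7−1)/6)² = 1.000

Forward pass:
ES_A = 0; EF_A = 13
ES_B = 13; EF_B = 13+9 = 22
ES_C = 13; EF_C = 13+5 = 18
ES_D = 22; EF_D = 22+3 = 25
ES_E = max(EF_C=18, EF_D=25) = 25; EF_E = 25+4 = 29
Expected project duration μ = 29 hours. Critical path: A → B → D → E.

Variance along critical path = 1.000 + 2.778 + 0.111 + 1.000 = 4.889; σ = √4.889 = 2.211 hours.
Z = (31 − 29) / 2.211 = 0.905
P(T ≤ 31) = Φ(0.905) ≈ 0.817

0.817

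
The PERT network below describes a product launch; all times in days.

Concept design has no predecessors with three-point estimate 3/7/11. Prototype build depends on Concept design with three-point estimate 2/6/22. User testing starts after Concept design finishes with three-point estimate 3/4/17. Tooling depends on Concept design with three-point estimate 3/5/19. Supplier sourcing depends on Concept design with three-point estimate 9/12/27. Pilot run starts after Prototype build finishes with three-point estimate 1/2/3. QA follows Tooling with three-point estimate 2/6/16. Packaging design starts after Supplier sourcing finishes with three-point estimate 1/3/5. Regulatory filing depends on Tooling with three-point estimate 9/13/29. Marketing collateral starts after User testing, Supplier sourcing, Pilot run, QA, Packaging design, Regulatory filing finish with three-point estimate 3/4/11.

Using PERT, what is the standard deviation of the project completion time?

4.67 days

te_Concept design = (3 + 4·7 + 11)/6 = 42/6 = 7; σ²_Concept design = ((11−3)/6)² = 1.778
te_Prototype build = (2 + 4·6 + 22)/6 = 48/6 = 8; σ²_Prototype build = ((22−2)/6)² = 11.111
te_User testing = (3 + 4·4 + 17)/6 = 36/6 = 6; σ²_User testing = ((17−3)/6)² = 5.444
te_Tooling = (3 + 4·5 + 19)/6 = 42/6 = 7; σ²_Tooling = ((19−3)/6)² = 7.111
te_Supplier sourcing = (9 + 4·12 + 27)/6 = 84/6 = 14; σ²_Supplier sourcing = ((27−9)/6)² = 9.000
te_Pilot run = (1 + 4·2 + 3)/6 = 12/6 = 2; σ²_Pilot run = ((3−1)/6)² = 0.111
te_QA = (2 + 4·6 + 16)/6 = 42/6 = 7; σ²_QA = ((16−2)/6)² = 5.444
te_Packaging design = (1 + 4·3 + 5)/6 = 18/6 = 3; σ²_Packaging design = ((5−1)/6)² = 0.444
te_Regulatory filing = (9 + 4·13 + 29)/6 = 90/6 = 15; σ²_Regulatory filing = ((29−9)/6)² = 11.111
te_Marketing collateral = (3 + 4·4 + 11)/6 = 30/6 = 5; σ²_Marketing collateral = ((11−3)/6)² = 1.778

Forward pass:
ES_Concept design = 0; EF_Concept design = 7
ES_Prototype build = 7; EF_Prototype build = 7+8 = 15
ES_User testing = 7; EF_User testing = 7+6 = 13
ES_Tooling = 7; EF_Tooling = 7+7 = 14
ES_Supplier sourcing = 7; EF_Supplier sourcing = 7+14 = 21
ES_Pilot run = 15; EF_Pilot run = 15+2 = 17
ES_QA = 14; EF_QA = 14+7 = 21
ES_Packaging design = 21; EF_Packaging design = 21+3 = 24
ES_Regulatory filing = 14; EF_Regulatory filing = 14+15 = 29
ES_Marketing collateral = max(EF_User testing=13, EF_Supplier sourcing=21, EF_Pilot run=17, EF_QA=21, EF_Packaging design=24, EF_Regulatory filing=29) = 29; EF_Marketing collateral = 29+5 = 34
Expected project duration μ = 34 days. Critical path: Concept design → Tooling → Regulatory filing → Marketing collateral.

Variance along critical path = 1.778 + 7.111 + 11.111 + 1.778 = 21.778
σ = √21.778 = 4.667 days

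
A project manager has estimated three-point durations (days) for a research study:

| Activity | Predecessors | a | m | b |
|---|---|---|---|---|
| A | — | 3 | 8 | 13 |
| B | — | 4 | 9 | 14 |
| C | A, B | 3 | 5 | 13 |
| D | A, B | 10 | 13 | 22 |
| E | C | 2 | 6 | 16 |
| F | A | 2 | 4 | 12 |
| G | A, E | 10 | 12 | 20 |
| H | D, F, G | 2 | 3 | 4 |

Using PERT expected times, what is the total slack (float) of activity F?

te_A = (3 + 4·8 + 13)/6 = 48/6 = 8
te_B = (4 + 4·9 + 14)/6 = 54/6 = 9
te_C = (3 + 4·5 + 13)/6 = 36/6 = 6
te_D = (10 + 4·13 + 22)/6 = 84/6 = 14
te_E = (2 + 4·6 + 16)/6 = 42/6 = 7
te_F = (2 + 4·4 + 12)/6 = 30/6 = 5
te_G = (10 + 4·12 + 20)/6 = 78/6 = 13
te_H = (2 + 4·3 + 4)/6 = 18/6 = 3

Forward pass:
ES_A = 0; EF_A = 8
ES_B = 0; EF_B = 9
ES_C = max(EF_A=8, EF_B=9) = 9; EF_C = 9+6 = 15
ES_D = max(EF_A=8, EF_B=9) = 9; EF_D = 9+14 = 23
ES_E = 15; EF_E = 15+7 = 22
ES_F = 8; EF_F = 8+5 = 13
ES_G = max(EF_A=8, EF_E=22) = 22; EF_G = 22+13 = 35
ES_H = max(EF_D=23, EF_F=13, EF_G=35) = 35; EF_H = 35+3 = 38
Expected project duration μ = 38 days. Critical path: B → C → E → G → H.

Backward pass:
LF_H = 38; LS_H = 38−3 = 35
LF_G = LS_H = 35; LS_G = 35−13 = 22
LF_F = LS_H = 35; LS_F = 35−5 = 30
LF_E = LS_G = 22; LS_E = 22−7 = 15
LF_D = LS_H = 35; LS_D = 35−14 = 21
LF_C = LS_E = 15; LS_C = 15−6 = 9
LF_B = min(LS_C=9, LS_D=21) = 9; LS_B = 9−9 = 0
LF_A = min(LS_C=9, LS_D=21, LS_F=30, LS_G=22) = 9; LS_A = 9−8 = 1
Slack_F = LS_F − ES_F = 30 − 8 = 22

22 days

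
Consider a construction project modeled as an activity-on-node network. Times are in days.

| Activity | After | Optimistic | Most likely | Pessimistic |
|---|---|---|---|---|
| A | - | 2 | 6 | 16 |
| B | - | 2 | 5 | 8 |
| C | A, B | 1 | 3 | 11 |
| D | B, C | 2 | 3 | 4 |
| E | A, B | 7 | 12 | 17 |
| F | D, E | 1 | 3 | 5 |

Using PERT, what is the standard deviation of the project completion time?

2.94 days

te_A = (2 + 4·6 + 16)/6 = 42/6 = 7; σ²_A = ((16−2)/6)² = 5.444
te_B = (2 + 4·5 + 8)/6 = 30/6 = 5; σ²_B = ((8−2)/6)² = 1.000
te_C = (1 + 4·3 + 11)/6 = 24/6 = 4; σ²_C = ((11−1)/6)² = 2.778
te_D = (2 + 4·3 + 4)/6 = 18/6 = 3; σ²_D = ((4−2)/6)² = 0.111
te_E = (7 + 4·12 + 17)/6 = 72/6 = 12; σ²_E = ((17−7)/6)² = 2.778
te_F = (1 + 4·3 + 5)/6 = 18/6 = 3; σ²_F = ((5−1)/6)² = 0.444

Forward pass:
ES_A = 0; EF_A = 7
ES_B = 0; EF_B = 5
ES_C = max(EF_A=7, EF_B=5) = 7; EF_C = 7+4 = 11
ES_D = max(EF_B=5, EF_C=11) = 11; EF_D = 11+3 = 14
ES_E = max(EF_A=7, EF_B=5) = 7; EF_E = 7+12 = 19
ES_F = max(EF_D=14, EF_E=19) = 19; EF_F = 19+3 = 22
Expected project duration μ = 22 days. Critical path: A → E → F.

Variance along critical path = 5.444 + 2.778 + 0.444 = 8.667
σ = √8.667 = 2.944 days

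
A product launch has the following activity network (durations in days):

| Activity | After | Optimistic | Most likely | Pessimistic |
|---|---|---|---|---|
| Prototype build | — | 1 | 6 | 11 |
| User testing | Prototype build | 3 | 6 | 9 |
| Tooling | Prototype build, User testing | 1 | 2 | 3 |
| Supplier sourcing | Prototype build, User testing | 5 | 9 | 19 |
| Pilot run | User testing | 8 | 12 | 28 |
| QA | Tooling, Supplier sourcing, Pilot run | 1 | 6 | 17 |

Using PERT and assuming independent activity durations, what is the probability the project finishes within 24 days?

te_Prototype build = (1 + 4·6 + 11)/6 = 36/6 = 6; σ²_Prototype build = ((11−1)/6)² = 2.778
te_User testing = (3 + 4·6 + 9)/6 = 36/6 = 6; σ²_User testing = ((9−3)/6)² = 1.000
te_Tooling = (1 + 4·2 + 3)/6 = 12/6 = 2; σ²_Tooling = ((3−1)/6)² = 0.111
te_Supplier sourcing = (5 + 4·9 + 19)/6 = 60/6 = 10; σ²_Supplier sourcing = ((19−5)/6)² = 5.444
te_Pilot run = (8 + 4·12 + 28)/6 = 84/6 = 14; σ²_Pilot run = ((28−8)/6)² = 11.111
te_QA = (1 + 4·6 + 17)/6 = 42/6 = 7; σ²_QA = ((17−1)/6)² = 7.111

Forward pass:
ES_Prototype build = 0; EF_Prototype build = 6
ES_User testing = 6; EF_User testing = 6+6 = 12
ES_Tooling = max(EF_Prototype build=6, EF_User testing=12) = 12; EF_Tooling = 12+2 = 14
ES_Supplier sourcing = max(EF_Prototype build=6, EF_User testing=12) = 12; EF_Supplier sourcing = 12+10 = 22
ES_Pilot run = 12; EF_Pilot run = 12+14 = 26
ES_QA = max(EF_Tooling=14, EF_Supplier sourcing=22, EF_Pilot run=26) = 26; EF_QA = 26+7 = 33
Expected project duration μ = 33 days. Critical path: Prototype build → User testing → Pilot run → QA.

Variance along critical path = 2.778 + 1.000 + 11.111 + 7.111 = 22.000; σ = √22.000 = 4.690 days.
Z = (24 − 33) / 4.690 = -1.919
P(T ≤ 24) = Φ(-1.919) ≈ 0.028

0.028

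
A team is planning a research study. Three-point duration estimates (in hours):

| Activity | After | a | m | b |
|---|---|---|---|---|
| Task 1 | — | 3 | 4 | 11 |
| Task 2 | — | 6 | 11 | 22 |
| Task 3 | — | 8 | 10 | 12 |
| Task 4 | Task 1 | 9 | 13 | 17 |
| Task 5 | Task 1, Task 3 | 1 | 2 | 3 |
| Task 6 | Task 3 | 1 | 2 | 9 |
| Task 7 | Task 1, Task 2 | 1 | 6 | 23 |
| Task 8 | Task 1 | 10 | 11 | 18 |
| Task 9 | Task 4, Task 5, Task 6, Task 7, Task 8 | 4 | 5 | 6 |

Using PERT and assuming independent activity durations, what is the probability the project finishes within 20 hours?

0.136

te_Task 1 = (3 + 4·4 + 11)/6 = 30/6 = 5; σ²_Task 1 = ((11−3)/6)² = 1.778
te_Task 2 = (6 + 4·11 + 22)/6 = 72/6 = 12; σ²_Task 2 = ((22−6)/6)² = 7.111
te_Task 3 = (8 + 4·10 + 12)/6 = 60/6 = 10; σ²_Task 3 = ((12−8)/6)² = 0.444
te_Task 4 = (9 + 4·13 + 17)/6 = 78/6 = 13; σ²_Task 4 = ((17−9)/6)² = 1.778
te_Task 5 = (1 + 4·2 + 3)/6 = 12/6 = 2; σ²_Task 5 = ((3−1)/6)² = 0.111
te_Task 6 = (1 + 4·2 + 9)/6 = 18/6 = 3; σ²_Task 6 = ((9−1)/6)² = 1.778
te_Task 7 = (1 + 4·6 + 23)/6 = 48/6 = 8; σ²_Task 7 = ((23−1)/6)² = 13.444
te_Task 8 = (10 + 4·11 + 18)/6 = 72/6 = 12; σ²_Task 8 = ((18−10)/6)² = 1.778
te_Task 9 = (4 + 4·5 + 6)/6 = 30/6 = 5; σ²_Task 9 = ((6−4)/6)² = 0.111

Forward pass:
ES_Task 1 = 0; EF_Task 1 = 5
ES_Task 2 = 0; EF_Task 2 = 12
ES_Task 3 = 0; EF_Task 3 = 10
ES_Task 4 = 5; EF_Task 4 = 5+13 = 18
ES_Task 5 = max(EF_Task 1=5, EF_Task 3=10) = 10; EF_Task 5 = 10+2 = 12
ES_Task 6 = 10; EF_Task 6 = 10+3 = 13
ES_Task 7 = max(EF_Task 1=5, EF_Task 2=12) = 12; EF_Task 7 = 12+8 = 20
ES_Task 8 = 5; EF_Task 8 = 5+12 = 17
ES_Task 9 = max(EF_Task 4=18, EF_Task 5=12, EF_Task 6=13, EF_Task 7=20, EF_Task 8=17) = 20; EF_Task 9 = 20+5 = 25
Expected project duration μ = 25 hours. Critical path: Task 2 → Task 7 → Task 9.

Variance along critical path = 7.111 + 13.444 + 0.111 = 20.667; σ = √20.667 = 4.546 hours.
Z = (20 − 25) / 4.546 = -1.100
P(T ≤ 20) = Φ(-1.100) ≈ 0.136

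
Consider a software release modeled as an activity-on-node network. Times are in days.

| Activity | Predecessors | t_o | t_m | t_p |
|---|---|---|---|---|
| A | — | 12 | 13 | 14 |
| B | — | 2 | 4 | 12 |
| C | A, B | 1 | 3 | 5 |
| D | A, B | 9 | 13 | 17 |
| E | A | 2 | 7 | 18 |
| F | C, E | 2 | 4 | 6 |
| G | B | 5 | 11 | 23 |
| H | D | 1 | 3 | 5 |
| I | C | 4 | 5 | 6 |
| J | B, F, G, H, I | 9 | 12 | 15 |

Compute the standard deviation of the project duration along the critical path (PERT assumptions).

1.83 days

te_A = (12 + 4·13 + 14)/6 = 78/6 = 13; σ²_A = ((14−12)/6)² = 0.111
te_B = (2 + 4·4 + 12)/6 = 30/6 = 5; σ²_B = ((12−2)/6)² = 2.778
te_C = (1 + 4·3 + 5)/6 = 18/6 = 3; σ²_C = ((5−1)/6)² = 0.444
te_D = (9 + 4·13 + 17)/6 = 78/6 = 13; σ²_D = ((17−9)/6)² = 1.778
te_E = (2 + 4·7 + 18)/6 = 48/6 = 8; σ²_E = ((18−2)/6)² = 7.111
te_F = (2 + 4·4 + 6)/6 = 24/6 = 4; σ²_F = ((6−2)/6)² = 0.444
te_G = (5 + 4·11 + 23)/6 = 72/6 = 12; σ²_G = ((23−5)/6)² = 9.000
te_H = (1 + 4·3 + 5)/6 = 18/6 = 3; σ²_H = ((5−1)/6)² = 0.444
te_I = (4 + 4·5 + 6)/6 = 30/6 = 5; σ²_I = ((6−4)/6)² = 0.111
te_J = (9 + 4·12 + 15)/6 = 72/6 = 12; σ²_J = ((15−9)/6)² = 1.000

Forward pass:
ES_A = 0; EF_A = 13
ES_B = 0; EF_B = 5
ES_C = max(EF_A=13, EF_B=5) = 13; EF_C = 13+3 = 16
ES_D = max(EF_A=13, EF_B=5) = 13; EF_D = 13+13 = 26
ES_E = 13; EF_E = 13+8 = 21
ES_F = max(EF_C=16, EF_E=21) = 21; EF_F = 21+4 = 25
ES_G = 5; EF_G = 5+12 = 17
ES_H = 26; EF_H = 26+3 = 29
ES_I = 16; EF_I = 16+5 = 21
ES_J = max(EF_B=5, EF_F=25, EF_G=17, EF_H=29, EF_I=21) = 29; EF_J = 29+12 = 41
Expected project duration μ = 41 days. Critical path: A → D → H → J.

Variance along critical path = 0.111 + 1.778 + 0.444 + 1.000 = 3.333
σ = √3.333 = 1.826 days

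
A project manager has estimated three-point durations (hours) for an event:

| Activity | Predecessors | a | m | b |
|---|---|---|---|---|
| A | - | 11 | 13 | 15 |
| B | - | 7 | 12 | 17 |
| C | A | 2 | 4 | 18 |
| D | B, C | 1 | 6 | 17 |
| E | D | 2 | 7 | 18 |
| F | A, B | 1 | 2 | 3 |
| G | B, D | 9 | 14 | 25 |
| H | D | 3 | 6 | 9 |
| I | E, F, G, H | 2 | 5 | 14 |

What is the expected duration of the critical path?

te_A = (11 + 4·13 + 15)/6 = 78/6 = 13
te_B = (7 + 4·12 + 17)/6 = 72/6 = 12
te_C = (2 + 4·4 + 18)/6 = 36/6 = 6
te_D = (1 + 4·6 + 17)/6 = 42/6 = 7
te_E = (2 + 4·7 + 18)/6 = 48/6 = 8
te_F = (1 + 4·2 + 3)/6 = 12/6 = 2
te_G = (9 + 4·14 + 25)/6 = 90/6 = 15
te_H = (3 + 4·6 + 9)/6 = 36/6 = 6
te_I = (2 + 4·5 + 14)/6 = 36/6 = 6

Forward pass:
ES_A = 0; EF_A = 13
ES_B = 0; EF_B = 12
ES_C = 13; EF_C = 13+6 = 19
ES_D = max(EF_B=12, EF_C=19) = 19; EF_D = 19+7 = 26
ES_E = 26; EF_E = 26+8 = 34
ES_F = max(EF_A=13, EF_B=12) = 13; EF_F = 13+2 = 15
ES_G = max(EF_B=12, EF_D=26) = 26; EF_G = 26+15 = 41
ES_H = 26; EF_H = 26+6 = 32
ES_I = max(EF_E=34, EF_F=15, EF_G=41, EF_H=32) = 41; EF_I = 41+6 = 47
Expected project duration μ = 47 hours. Critical path: A → C → D → G → I.

47 hours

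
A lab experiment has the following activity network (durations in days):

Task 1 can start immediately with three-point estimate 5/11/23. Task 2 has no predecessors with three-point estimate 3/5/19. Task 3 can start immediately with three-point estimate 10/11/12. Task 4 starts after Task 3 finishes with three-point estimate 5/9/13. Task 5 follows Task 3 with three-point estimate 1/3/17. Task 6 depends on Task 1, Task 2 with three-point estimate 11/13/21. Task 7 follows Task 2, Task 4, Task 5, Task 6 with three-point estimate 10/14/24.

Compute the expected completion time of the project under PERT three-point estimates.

te_Task 1 = (5 + 4·11 + 23)/6 = 72/6 = 12
te_Task 2 = (3 + 4·5 + 19)/6 = 42/6 = 7
te_Task 3 = (10 + 4·11 + 12)/6 = 66/6 = 11
te_Task 4 = (5 + 4·9 + 13)/6 = 54/6 = 9
te_Task 5 = (1 + 4·3 + 17)/6 = 30/6 = 5
te_Task 6 = (11 + 4·13 + 21)/6 = 84/6 = 14
te_Task 7 = (10 + 4·14 + 24)/6 = 90/6 = 15

Forward pass:
ES_Task 1 = 0; EF_Task 1 = 12
ES_Task 2 = 0; EF_Task 2 = 7
ES_Task 3 = 0; EF_Task 3 = 11
ES_Task 4 = 11; EF_Task 4 = 11+9 = 20
ES_Task 5 = 11; EF_Task 5 = 11+5 = 16
ES_Task 6 = max(EF_Task 1=12, EF_Task 2=7) = 12; EF_Task 6 = 12+14 = 26
ES_Task 7 = max(EF_Task 2=7, EF_Task 4=20, EF_Task 5=16, EF_Task 6=26) = 26; EF_Task 7 = 26+15 = 41
Expected project duration μ = 41 days. Critical path: Task 1 → Task 6 → Task 7.

41 days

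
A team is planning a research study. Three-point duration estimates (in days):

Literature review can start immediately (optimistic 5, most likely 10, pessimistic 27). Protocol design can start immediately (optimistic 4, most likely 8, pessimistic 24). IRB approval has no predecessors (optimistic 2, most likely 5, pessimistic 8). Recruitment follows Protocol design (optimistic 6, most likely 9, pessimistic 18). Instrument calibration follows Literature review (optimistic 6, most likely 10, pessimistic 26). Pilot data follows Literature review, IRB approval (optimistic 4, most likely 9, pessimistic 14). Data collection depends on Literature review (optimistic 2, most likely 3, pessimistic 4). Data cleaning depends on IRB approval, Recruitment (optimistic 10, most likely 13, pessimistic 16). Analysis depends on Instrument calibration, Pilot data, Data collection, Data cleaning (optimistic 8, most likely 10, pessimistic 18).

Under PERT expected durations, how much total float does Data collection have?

18 days

te_Literature review = (5 + 4·10 + 27)/6 = 72/6 = 12
te_Protocol design = (4 + 4·8 + 24)/6 = 60/6 = 10
te_IRB approval = (2 + 4·5 + 8)/6 = 30/6 = 5
te_Recruitment = (6 + 4·9 + 18)/6 = 60/6 = 10
te_Instrument calibration = (6 + 4·10 + 26)/6 = 72/6 = 12
te_Pilot data = (4 + 4·9 + 14)/6 = 54/6 = 9
te_Data collection = (2 + 4·3 + 4)/6 = 18/6 = 3
te_Data cleaning = (10 + 4·13 + 16)/6 = 78/6 = 13
te_Analysis = (8 + 4·10 + 18)/6 = 66/6 = 11

Forward pass:
ES_Literature review = 0; EF_Literature review = 12
ES_Protocol design = 0; EF_Protocol design = 10
ES_IRB approval = 0; EF_IRB approval = 5
ES_Recruitment = 10; EF_Recruitment = 10+10 = 20
ES_Instrument calibration = 12; EF_Instrument calibration = 12+12 = 24
ES_Pilot data = max(EF_Literature review=12, EF_IRB approval=5) = 12; EF_Pilot data = 12+9 = 21
ES_Data collection = 12; EF_Data collection = 12+3 = 15
ES_Data cleaning = max(EF_IRB approval=5, EF_Recruitment=20) = 20; EF_Data cleaning = 20+13 = 33
ES_Analysis = max(EF_Instrument calibration=24, EF_Pilot data=21, EF_Data collection=15, EF_Data cleaning=33) = 33; EF_Analysis = 33+11 = 44
Expected project duration μ = 44 days. Critical path: Protocol design → Recruitment → Data cleaning → Analysis.

Backward pass:
LF_Analysis = 44; LS_Analysis = 44−11 = 33
LF_Data cleaning = LS_Analysis = 33; LS_Data cleaning = 33−13 = 20
LF_Data collection = LS_Analysis = 33; LS_Data collection = 33−3 = 30
LF_Pilot data = LS_Analysis = 33; LS_Pilot data = 33−9 = 24
LF_Instrument calibration = LS_Analysis = 33; LS_Instrument calibration = 33−12 = 21
LF_Recruitment = LS_Data cleaning = 20; LS_Recruitment = 20−10 = 10
LF_IRB approval = min(LS_Pilot data=24, LS_Data cleaning=20) = 20; LS_IRB approval = 20−5 = 15
LF_Protocol design = LS_Recruitment = 10; LS_Protocol design = 10−10 = 0
LF_Literature review = min(LS_Instrument calibration=21, LS_Pilot data=24, LS_Data collection=30) = 21; LS_Literature review = 21−12 = 9
Slack_Data collection = LS_Data collection − ES_Data collection = 30 − 12 = 18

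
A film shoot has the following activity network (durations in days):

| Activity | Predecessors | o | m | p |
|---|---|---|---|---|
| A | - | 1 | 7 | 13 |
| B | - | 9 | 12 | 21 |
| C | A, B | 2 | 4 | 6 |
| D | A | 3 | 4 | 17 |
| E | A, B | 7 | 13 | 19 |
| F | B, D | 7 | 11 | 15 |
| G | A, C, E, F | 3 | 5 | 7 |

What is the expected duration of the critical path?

31 days

te_A = (1 + 4·7 + 13)/6 = 42/6 = 7
te_B = (9 + 4·12 + 21)/6 = 78/6 = 13
te_C = (2 + 4·4 + 6)/6 = 24/6 = 4
te_D = (3 + 4·4 + 17)/6 = 36/6 = 6
te_E = (7 + 4·13 + 19)/6 = 78/6 = 13
te_F = (7 + 4·11 + 15)/6 = 66/6 = 11
te_G = (3 + 4·5 + 7)/6 = 30/6 = 5

Forward pass:
ES_A = 0; EF_A = 7
ES_B = 0; EF_B = 13
ES_C = max(EF_A=7, EF_B=13) = 13; EF_C = 13+4 = 17
ES_D = 7; EF_D = 7+6 = 13
ES_E = max(EF_A=7, EF_B=13) = 13; EF_E = 13+13 = 26
ES_F = max(EF_B=13, EF_D=13) = 13; EF_F = 13+11 = 24
ES_G = max(EF_A=7, EF_C=17, EF_E=26, EF_F=24) = 26; EF_G = 26+5 = 31
Expected project duration μ = 31 days. Critical path: B → E → G.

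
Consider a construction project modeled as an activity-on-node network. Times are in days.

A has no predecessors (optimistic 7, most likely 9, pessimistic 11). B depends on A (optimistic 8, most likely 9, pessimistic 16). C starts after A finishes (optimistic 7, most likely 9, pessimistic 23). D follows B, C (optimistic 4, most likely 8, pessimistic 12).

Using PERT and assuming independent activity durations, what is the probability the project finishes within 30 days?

0.744

te_A = (7 + 4·9 + 11)/6 = 54/6 = 9; σ²_A = ((11−7)/6)² = 0.444
te_B = (8 + 4·9 + 16)/6 = 60/6 = 10; σ²_B = ((16−8)/6)² = 1.778
te_C = (7 + 4·9 + 23)/6 = 66/6 = 11; σ²_C = ((23−7)/6)² = 7.111
te_D = (4 + 4·8 + 12)/6 = 48/6 = 8; σ²_D = ((12−4)/6)² = 1.778

Forward pass:
ES_A = 0; EF_A = 9
ES_B = 9; EF_B = 9+10 = 19
ES_C = 9; EF_C = 9+11 = 20
ES_D = max(EF_B=19, EF_C=20) = 20; EF_D = 20+8 = 28
Expected project duration μ = 28 days. Critical path: A → C → D.

Variance along critical path = 0.444 + 7.111 + 1.778 = 9.333; σ = √9.333 = 3.055 days.
Z = (30 − 28) / 3.055 = 0.655
P(T ≤ 30) = Φ(0.655) ≈ 0.744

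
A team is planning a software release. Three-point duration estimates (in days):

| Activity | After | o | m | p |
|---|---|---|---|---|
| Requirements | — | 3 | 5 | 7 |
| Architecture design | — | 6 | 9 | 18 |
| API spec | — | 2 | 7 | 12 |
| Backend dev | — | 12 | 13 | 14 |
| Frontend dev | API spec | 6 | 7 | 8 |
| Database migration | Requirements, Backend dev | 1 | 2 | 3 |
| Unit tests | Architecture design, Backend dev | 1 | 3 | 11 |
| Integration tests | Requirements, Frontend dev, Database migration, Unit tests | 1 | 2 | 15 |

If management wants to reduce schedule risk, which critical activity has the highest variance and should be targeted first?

te_Requirements = (3 + 4·5 + 7)/6 = 30/6 = 5; σ²_Requirements = ((7−3)/6)² = 0.444
te_Architecture design = (6 + 4·9 + 18)/6 = 60/6 = 10; σ²_Architecture design = ((18−6)/6)² = 4.000
te_API spec = (2 + 4·7 + 12)/6 = 42/6 = 7; σ²_API spec = ((12−2)/6)² = 2.778
te_Backend dev = (12 + 4·13 + 14)/6 = 78/6 = 13; σ²_Backend dev = ((14−12)/6)² = 0.111
te_Frontend dev = (6 + 4·7 + 8)/6 = 42/6 = 7; σ²_Frontend dev = ((8−6)/6)² = 0.111
te_Database migration = (1 + 4·2 + 3)/6 = 12/6 = 2; σ²_Database migration = ((3−1)/6)² = 0.111
te_Unit tests = (1 + 4·3 + 11)/6 = 24/6 = 4; σ²_Unit tests = ((11−1)/6)² = 2.778
te_Integration tests = (1 + 4·2 + 15)/6 = 24/6 = 4; σ²_Integration tests = ((15−1)/6)² = 5.444

Forward pass:
ES_Requirements = 0; EF_Requirements = 5
ES_Architecture design = 0; EF_Architecture design = 10
ES_API spec = 0; EF_API spec = 7
ES_Backend dev = 0; EF_Backend dev = 13
ES_Frontend dev = 7; EF_Frontend dev = 7+7 = 14
ES_Database migration = max(EF_Requirements=5, EF_Backend dev=13) = 13; EF_Database migration = 13+2 = 15
ES_Unit tests = max(EF_Architecture design=10, EF_Backend dev=13) = 13; EF_Unit tests = 13+4 = 17
ES_Integration tests = max(EF_Requirements=5, EF_Frontend dev=14, EF_Database migration=15, EF_Unit tests=17) = 17; EF_Integration tests = 17+4 = 21
Expected project duration μ = 21 days. Critical path: Backend dev → Unit tests → Integration tests.

Variances on critical path: σ²_Backend dev=0.111, σ²_Unit tests=2.778, σ²_Integration tests=5.444.
Largest is σ²_Integration tests = 5.444.

Integration tests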